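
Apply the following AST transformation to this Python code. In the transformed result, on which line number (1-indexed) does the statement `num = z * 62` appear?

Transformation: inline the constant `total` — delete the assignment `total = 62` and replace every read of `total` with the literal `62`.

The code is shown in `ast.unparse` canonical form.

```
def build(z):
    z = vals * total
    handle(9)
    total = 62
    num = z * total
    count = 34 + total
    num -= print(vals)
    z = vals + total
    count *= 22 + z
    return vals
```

4

Transformed code:
def build(z):
    z = vals * 62
    handle(9)
    num = z * 62
    count = 34 + 62
    num -= print(vals)
    z = vals + 62
    count *= 22 + z
    return vals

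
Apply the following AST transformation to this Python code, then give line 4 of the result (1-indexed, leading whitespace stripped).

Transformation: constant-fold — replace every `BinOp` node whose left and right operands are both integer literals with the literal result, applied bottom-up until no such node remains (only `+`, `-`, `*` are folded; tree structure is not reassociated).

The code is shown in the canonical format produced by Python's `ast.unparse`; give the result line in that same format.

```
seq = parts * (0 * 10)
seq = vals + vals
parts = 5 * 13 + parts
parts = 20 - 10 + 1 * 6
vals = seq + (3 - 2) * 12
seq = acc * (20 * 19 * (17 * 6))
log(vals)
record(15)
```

Transformed code:
seq = parts * 0
seq = vals + vals
parts = 65 + parts
parts = 16
vals = seq + 12
seq = acc * 38760
log(vals)
record(15)

parts = 16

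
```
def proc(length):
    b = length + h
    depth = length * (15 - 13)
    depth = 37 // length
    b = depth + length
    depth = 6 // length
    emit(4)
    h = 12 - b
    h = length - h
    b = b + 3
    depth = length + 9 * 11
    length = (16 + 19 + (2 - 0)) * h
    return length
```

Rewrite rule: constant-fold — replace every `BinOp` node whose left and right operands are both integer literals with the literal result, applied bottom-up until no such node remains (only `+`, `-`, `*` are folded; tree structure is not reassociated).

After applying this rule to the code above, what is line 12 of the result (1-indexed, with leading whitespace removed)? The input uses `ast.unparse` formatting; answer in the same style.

Transformed code:
def proc(length):
    b = length + h
    depth = length * 2
    depth = 37 // length
    b = depth + length
    depth = 6 // length
    emit(4)
    h = 12 - b
    h = length - h
    b = b + 3
    depth = length + 99
    length = 37 * h
    return length

length = 37 * h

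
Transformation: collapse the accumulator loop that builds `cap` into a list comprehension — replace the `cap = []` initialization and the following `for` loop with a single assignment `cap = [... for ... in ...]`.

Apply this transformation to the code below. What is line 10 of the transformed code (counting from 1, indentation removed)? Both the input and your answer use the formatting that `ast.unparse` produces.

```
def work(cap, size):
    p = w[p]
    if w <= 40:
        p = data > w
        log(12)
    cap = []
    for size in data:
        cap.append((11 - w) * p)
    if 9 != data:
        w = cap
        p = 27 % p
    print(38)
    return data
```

print(38)

Transformed code:
def work(cap, size):
    p = w[p]
    if w <= 40:
        p = data > w
        log(12)
    cap = [(11 - w) * p for size in data]
    if 9 != data:
        w = cap
        p = 27 % p
    print(38)
    return data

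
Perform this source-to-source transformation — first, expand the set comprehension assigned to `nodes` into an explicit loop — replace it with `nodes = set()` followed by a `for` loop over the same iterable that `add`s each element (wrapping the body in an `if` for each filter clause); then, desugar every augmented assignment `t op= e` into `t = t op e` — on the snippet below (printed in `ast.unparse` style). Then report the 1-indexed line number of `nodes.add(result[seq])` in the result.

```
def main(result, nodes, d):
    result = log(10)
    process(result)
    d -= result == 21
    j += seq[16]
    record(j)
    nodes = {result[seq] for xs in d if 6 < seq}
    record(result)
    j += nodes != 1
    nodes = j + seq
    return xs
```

10

Transformed code:
def main(result, nodes, d):
    result = log(10)
    process(result)
    d = d - (result == 21)
    j = j + seq[16]
    record(j)
    nodes = set()
    for xs in d:
        if 6 < seq:
            nodes.add(result[seq])
    record(result)
    j = j + (nodes != 1)
    nodes = j + seq
    return xs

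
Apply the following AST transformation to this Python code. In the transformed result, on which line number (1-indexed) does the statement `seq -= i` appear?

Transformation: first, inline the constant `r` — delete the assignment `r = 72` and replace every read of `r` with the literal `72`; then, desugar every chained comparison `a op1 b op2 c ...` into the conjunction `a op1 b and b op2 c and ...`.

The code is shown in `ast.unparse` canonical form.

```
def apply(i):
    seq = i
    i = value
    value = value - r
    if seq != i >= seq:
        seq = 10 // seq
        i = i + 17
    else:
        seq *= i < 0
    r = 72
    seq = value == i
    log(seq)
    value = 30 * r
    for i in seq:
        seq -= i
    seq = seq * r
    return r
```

14

Transformed code:
def apply(i):
    seq = i
    i = value
    value = value - 72
    if seq != i and i >= seq:
        seq = 10 // seq
        i = i + 17
    else:
        seq *= i < 0
    seq = value == i
    log(seq)
    value = 30 * 72
    for i in seq:
        seq -= i
    seq = seq * 72
    return 72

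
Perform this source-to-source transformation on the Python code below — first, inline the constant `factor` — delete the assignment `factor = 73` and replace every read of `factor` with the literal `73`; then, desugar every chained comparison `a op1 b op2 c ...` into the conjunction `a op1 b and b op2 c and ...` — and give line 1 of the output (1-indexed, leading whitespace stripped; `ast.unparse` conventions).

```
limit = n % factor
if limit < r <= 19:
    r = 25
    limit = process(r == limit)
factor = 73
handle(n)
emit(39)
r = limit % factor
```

limit = n % 73

Transformed code:
limit = n % 73
if limit < r and r <= 19:
    r = 25
    limit = process(r == limit)
handle(n)
emit(39)
r = limit % 73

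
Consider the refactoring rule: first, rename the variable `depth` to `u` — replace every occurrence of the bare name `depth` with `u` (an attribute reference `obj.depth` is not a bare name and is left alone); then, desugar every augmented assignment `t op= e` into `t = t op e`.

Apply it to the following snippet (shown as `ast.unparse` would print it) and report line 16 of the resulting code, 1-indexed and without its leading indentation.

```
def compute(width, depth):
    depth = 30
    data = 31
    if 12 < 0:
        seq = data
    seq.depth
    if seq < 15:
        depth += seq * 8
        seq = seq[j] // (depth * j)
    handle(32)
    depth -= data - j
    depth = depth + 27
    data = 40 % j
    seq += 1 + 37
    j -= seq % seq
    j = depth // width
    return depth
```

Transformed code:
def compute(width, u):
    u = 30
    data = 31
    if 12 < 0:
        seq = data
    seq.depth
    if seq < 15:
        u = u + seq * 8
        seq = seq[j] // (u * j)
    handle(32)
    u = u - (data - j)
    u = u + 27
    data = 40 % j
    seq = seq + (1 + 37)
    j = j - seq % seq
    j = u // width
    return u

j = u // width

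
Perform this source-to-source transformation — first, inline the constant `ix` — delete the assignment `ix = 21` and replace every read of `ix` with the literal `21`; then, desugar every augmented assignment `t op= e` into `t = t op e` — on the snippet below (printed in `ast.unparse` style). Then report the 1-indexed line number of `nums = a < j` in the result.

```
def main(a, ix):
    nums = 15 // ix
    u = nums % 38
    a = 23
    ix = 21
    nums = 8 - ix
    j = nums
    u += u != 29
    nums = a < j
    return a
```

Transformed code:
def main(a, ix):
    nums = 15 // 21
    u = nums % 38
    a = 23
    nums = 8 - 21
    j = nums
    u = u + (u != 29)
    nums = a < j
    return a

8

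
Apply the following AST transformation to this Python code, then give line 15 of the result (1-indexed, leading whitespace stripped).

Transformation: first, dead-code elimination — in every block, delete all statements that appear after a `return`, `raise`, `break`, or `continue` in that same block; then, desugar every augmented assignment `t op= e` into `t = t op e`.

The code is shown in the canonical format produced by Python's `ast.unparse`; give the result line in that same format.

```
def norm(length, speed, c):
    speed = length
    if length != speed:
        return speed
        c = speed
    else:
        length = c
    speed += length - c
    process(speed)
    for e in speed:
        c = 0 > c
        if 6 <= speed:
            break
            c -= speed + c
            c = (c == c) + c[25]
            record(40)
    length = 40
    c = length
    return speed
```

return speed

Transformed code:
def norm(length, speed, c):
    speed = length
    if length != speed:
        return speed
    else:
        length = c
    speed = speed + (length - c)
    process(speed)
    for e in speed:
        c = 0 > c
        if 6 <= speed:
            break
    length = 40
    c = length
    return speed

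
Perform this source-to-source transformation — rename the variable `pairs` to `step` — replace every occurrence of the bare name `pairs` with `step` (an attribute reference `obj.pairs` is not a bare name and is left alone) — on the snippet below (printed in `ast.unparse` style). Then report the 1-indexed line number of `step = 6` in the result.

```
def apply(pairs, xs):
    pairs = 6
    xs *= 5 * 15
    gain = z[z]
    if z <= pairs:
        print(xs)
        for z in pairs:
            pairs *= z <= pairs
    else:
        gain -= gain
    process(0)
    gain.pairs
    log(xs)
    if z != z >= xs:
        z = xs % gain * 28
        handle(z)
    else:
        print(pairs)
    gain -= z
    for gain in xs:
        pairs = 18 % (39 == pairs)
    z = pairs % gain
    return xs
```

2

Transformed code:
def apply(step, xs):
    step = 6
    xs *= 5 * 15
    gain = z[z]
    if z <= step:
        print(xs)
        for z in step:
            step *= z <= step
    else:
        gain -= gain
    process(0)
    gain.pairs
    log(xs)
    if z != z >= xs:
        z = xs % gain * 28
        handle(z)
    else:
        print(step)
    gain -= z
    for gain in xs:
        step = 18 % (39 == step)
    z = step % gain
    return xs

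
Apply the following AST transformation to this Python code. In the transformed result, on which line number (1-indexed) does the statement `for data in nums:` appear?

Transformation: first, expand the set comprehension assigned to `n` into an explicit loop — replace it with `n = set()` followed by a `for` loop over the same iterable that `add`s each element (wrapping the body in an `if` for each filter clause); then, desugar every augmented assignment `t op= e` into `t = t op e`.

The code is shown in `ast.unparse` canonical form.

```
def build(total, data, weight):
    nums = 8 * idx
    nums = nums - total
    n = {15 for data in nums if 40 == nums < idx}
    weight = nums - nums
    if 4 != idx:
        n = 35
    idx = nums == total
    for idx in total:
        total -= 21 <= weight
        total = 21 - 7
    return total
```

5

Transformed code:
def build(total, data, weight):
    nums = 8 * idx
    nums = nums - total
    n = set()
    for data in nums:
        if 40 == nums < idx:
            n.add(15)
    weight = nums - nums
    if 4 != idx:
        n = 35
    idx = nums == total
    for idx in total:
        total = total - (21 <= weight)
        total = 21 - 7
    return total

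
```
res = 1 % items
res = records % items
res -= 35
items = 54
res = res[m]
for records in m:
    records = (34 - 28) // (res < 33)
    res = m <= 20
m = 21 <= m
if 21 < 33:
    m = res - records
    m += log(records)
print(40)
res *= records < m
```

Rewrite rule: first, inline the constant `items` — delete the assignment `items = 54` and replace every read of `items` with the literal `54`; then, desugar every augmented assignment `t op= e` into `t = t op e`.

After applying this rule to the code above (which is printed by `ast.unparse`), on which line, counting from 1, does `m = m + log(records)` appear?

Transformed code:
res = 1 % 54
res = records % 54
res = res - 35
res = res[m]
for records in m:
    records = (34 - 28) // (res < 33)
    res = m <= 20
m = 21 <= m
if 21 < 33:
    m = res - records
    m = m + log(records)
print(40)
res = res * (records < m)

11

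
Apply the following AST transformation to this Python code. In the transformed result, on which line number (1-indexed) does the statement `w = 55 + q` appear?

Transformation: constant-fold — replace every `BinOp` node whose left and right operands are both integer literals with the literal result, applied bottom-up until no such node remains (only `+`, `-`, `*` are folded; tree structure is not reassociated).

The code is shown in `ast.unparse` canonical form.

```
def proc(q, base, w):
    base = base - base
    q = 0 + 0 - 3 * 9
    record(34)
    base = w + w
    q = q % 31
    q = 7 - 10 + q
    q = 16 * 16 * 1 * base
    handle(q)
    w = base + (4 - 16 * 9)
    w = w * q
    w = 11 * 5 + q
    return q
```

Transformed code:
def proc(q, base, w):
    base = base - base
    q = -27
    record(34)
    base = w + w
    q = q % 31
    q = -3 + q
    q = 256 * base
    handle(q)
    w = base + -140
    w = w * q
    w = 55 + q
    return q

12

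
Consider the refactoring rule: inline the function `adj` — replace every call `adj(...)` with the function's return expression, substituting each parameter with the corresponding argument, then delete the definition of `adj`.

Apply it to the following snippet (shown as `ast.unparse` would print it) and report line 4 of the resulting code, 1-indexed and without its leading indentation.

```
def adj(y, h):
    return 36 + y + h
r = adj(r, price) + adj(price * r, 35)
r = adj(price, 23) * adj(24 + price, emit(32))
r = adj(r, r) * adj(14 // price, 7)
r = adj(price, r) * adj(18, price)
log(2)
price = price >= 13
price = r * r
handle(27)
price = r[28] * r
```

r = (36 + price + r) * (36 + 18 + price)

Transformed code:
r = 36 + r + price + (36 + price * r + 35)
r = (36 + price + 23) * (36 + (24 + price) + emit(32))
r = (36 + r + r) * (36 + 14 // price + 7)
r = (36 + price + r) * (36 + 18 + price)
log(2)
price = price >= 13
price = r * r
handle(27)
price = r[28] * r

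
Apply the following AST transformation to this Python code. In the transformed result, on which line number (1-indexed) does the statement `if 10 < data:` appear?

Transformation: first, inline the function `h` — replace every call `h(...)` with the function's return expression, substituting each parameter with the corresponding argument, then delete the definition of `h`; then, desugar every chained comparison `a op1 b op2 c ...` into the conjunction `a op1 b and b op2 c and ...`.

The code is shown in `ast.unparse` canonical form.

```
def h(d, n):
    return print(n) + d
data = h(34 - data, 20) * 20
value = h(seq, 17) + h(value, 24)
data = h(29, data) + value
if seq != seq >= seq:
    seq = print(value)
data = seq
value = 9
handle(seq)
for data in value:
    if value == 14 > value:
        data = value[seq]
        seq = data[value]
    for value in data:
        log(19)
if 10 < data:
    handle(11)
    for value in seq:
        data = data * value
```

15

Transformed code:
data = (print(20) + (34 - data)) * 20
value = print(17) + seq + (print(24) + value)
data = print(data) + 29 + value
if seq != seq and seq >= seq:
    seq = print(value)
data = seq
value = 9
handle(seq)
for data in value:
    if value == 14 and 14 > value:
        data = value[seq]
        seq = data[value]
    for value in data:
        log(19)
if 10 < data:
    handle(11)
    for value in seq:
        data = data * value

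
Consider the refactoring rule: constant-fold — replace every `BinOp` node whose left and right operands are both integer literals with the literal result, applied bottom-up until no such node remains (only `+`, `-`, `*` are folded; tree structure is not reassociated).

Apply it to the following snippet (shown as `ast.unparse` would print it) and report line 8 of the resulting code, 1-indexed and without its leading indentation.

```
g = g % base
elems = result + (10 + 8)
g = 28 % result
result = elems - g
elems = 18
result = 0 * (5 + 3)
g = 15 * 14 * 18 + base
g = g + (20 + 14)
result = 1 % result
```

Transformed code:
g = g % base
elems = result + 18
g = 28 % result
result = elems - g
elems = 18
result = 0
g = 3780 + base
g = g + 34
result = 1 % result

g = g + 34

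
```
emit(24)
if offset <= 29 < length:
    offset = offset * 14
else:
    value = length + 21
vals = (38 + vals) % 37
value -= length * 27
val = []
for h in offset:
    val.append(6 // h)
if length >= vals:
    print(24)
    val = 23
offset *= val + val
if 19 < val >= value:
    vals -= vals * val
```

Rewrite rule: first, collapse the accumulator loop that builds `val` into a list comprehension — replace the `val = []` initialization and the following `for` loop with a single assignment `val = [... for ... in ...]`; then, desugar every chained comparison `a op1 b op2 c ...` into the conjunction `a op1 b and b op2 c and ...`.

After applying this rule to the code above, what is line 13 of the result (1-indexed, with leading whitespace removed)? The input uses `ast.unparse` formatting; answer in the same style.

Transformed code:
emit(24)
if offset <= 29 and 29 < length:
    offset = offset * 14
else:
    value = length + 21
vals = (38 + vals) % 37
value -= length * 27
val = [6 // h for h in offset]
if length >= vals:
    print(24)
    val = 23
offset *= val + val
if 19 < val and val >= value:
    vals -= vals * val

if 19 < val and val >= value:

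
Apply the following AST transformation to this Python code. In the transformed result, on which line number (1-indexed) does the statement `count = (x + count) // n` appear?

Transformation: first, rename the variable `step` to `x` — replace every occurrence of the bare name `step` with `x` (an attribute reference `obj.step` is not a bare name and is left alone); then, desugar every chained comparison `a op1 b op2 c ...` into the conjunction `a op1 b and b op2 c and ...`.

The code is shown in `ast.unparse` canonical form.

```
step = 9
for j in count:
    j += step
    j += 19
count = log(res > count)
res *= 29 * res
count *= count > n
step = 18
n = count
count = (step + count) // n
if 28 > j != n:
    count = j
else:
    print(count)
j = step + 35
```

Transformed code:
x = 9
for j in count:
    j += x
    j += 19
count = log(res > count)
res *= 29 * res
count *= count > n
x = 18
n = count
count = (x + count) // n
if 28 > j and j != n:
    count = j
else:
    print(count)
j = x + 35

10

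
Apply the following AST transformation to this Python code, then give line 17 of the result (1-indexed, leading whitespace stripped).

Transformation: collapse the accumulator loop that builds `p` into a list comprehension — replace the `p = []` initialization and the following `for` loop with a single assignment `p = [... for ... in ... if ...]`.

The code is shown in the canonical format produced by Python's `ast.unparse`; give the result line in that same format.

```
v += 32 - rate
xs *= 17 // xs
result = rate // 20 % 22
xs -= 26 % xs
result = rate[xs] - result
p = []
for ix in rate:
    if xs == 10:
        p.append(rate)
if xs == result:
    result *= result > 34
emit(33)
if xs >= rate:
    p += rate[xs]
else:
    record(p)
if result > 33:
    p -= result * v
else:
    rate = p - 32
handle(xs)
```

rate = p - 32

Transformed code:
v += 32 - rate
xs *= 17 // xs
result = rate // 20 % 22
xs -= 26 % xs
result = rate[xs] - result
p = [rate for ix in rate if xs == 10]
if xs == result:
    result *= result > 34
emit(33)
if xs >= rate:
    p += rate[xs]
else:
    record(p)
if result > 33:
    p -= result * v
else:
    rate = p - 32
handle(xs)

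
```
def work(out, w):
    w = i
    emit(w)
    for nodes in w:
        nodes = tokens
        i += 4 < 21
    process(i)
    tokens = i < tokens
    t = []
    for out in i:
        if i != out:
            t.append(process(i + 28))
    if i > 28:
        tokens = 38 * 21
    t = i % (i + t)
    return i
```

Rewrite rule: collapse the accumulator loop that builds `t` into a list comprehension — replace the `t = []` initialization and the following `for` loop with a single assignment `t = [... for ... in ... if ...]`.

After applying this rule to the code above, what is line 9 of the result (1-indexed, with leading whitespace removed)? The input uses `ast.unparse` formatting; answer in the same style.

t = [process(i + 28) for out in i if i != out]

Transformed code:
def work(out, w):
    w = i
    emit(w)
    for nodes in w:
        nodes = tokens
        i += 4 < 21
    process(i)
    tokens = i < tokens
    t = [process(i + 28) for out in i if i != out]
    if i > 28:
        tokens = 38 * 21
    t = i % (i + t)
    return i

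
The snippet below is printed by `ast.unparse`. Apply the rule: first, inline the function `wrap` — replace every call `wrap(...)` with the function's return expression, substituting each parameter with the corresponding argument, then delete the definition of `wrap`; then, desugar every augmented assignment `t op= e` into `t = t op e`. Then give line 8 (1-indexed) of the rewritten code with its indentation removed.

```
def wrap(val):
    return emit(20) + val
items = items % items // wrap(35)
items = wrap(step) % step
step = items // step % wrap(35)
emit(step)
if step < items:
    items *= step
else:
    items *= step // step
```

Transformed code:
items = items % items // (emit(20) + 35)
items = (emit(20) + step) % step
step = items // step % (emit(20) + 35)
emit(step)
if step < items:
    items = items * step
else:
    items = items * (step // step)

items = items * (step // step)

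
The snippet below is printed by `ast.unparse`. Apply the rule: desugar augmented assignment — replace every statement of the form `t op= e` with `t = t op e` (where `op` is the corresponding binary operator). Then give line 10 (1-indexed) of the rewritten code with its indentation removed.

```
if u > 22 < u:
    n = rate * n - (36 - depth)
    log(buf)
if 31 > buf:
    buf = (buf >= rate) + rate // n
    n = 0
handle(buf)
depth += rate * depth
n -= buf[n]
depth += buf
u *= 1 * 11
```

Transformed code:
if u > 22 < u:
    n = rate * n - (36 - depth)
    log(buf)
if 31 > buf:
    buf = (buf >= rate) + rate // n
    n = 0
handle(buf)
depth = depth + rate * depth
n = n - buf[n]
depth = depth + buf
u = u * (1 * 11)

depth = depth + buf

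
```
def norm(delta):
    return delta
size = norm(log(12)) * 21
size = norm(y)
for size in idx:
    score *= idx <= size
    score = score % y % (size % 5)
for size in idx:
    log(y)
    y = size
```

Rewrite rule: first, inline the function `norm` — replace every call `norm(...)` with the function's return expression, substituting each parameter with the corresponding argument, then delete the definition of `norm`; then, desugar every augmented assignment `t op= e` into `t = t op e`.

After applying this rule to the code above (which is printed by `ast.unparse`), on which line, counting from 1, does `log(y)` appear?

7

Transformed code:
size = log(12) * 21
size = y
for size in idx:
    score = score * (idx <= size)
    score = score % y % (size % 5)
for size in idx:
    log(y)
    y = size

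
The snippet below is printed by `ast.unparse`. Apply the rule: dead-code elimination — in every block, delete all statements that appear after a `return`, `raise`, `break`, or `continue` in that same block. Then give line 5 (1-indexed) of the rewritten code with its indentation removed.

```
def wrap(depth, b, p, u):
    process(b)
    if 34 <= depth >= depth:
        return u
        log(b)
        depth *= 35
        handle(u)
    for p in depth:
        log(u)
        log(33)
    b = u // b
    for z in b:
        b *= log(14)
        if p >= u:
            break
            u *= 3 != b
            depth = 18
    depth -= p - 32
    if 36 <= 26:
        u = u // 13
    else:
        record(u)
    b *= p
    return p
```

Transformed code:
def wrap(depth, b, p, u):
    process(b)
    if 34 <= depth >= depth:
        return u
    for p in depth:
        log(u)
        log(33)
    b = u // b
    for z in b:
        b *= log(14)
        if p >= u:
            break
    depth -= p - 32
    if 36 <= 26:
        u = u // 13
    else:
        record(u)
    b *= p
    return p

for p in depth:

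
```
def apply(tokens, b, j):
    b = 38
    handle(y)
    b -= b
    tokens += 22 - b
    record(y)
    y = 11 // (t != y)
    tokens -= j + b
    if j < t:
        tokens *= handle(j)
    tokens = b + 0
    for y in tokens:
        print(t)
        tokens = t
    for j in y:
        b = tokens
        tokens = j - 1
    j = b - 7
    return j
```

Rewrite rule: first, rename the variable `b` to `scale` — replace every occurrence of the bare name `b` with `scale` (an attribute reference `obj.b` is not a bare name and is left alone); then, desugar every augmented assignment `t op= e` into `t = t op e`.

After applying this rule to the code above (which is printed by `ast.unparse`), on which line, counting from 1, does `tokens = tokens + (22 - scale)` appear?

5

Transformed code:
def apply(tokens, scale, j):
    scale = 38
    handle(y)
    scale = scale - scale
    tokens = tokens + (22 - scale)
    record(y)
    y = 11 // (t != y)
    tokens = tokens - (j + scale)
    if j < t:
        tokens = tokens * handle(j)
    tokens = scale + 0
    for y in tokens:
        print(t)
        tokens = t
    for j in y:
        scale = tokens
        tokens = j - 1
    j = scale - 7
    return j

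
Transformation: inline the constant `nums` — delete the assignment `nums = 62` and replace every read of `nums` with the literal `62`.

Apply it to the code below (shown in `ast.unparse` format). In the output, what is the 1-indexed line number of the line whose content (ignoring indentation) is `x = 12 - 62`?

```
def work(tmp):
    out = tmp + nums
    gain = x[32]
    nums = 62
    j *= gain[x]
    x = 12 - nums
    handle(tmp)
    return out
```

5

Transformed code:
def work(tmp):
    out = tmp + 62
    gain = x[32]
    j *= gain[x]
    x = 12 - 62
    handle(tmp)
    return out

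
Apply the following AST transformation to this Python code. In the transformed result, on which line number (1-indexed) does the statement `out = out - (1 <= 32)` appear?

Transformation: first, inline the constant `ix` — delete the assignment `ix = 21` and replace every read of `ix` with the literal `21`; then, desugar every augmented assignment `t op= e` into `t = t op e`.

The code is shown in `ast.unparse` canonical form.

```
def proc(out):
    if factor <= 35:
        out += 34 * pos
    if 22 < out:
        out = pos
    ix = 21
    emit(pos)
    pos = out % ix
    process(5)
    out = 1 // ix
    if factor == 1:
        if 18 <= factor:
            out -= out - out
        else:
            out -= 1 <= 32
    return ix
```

Transformed code:
def proc(out):
    if factor <= 35:
        out = out + 34 * pos
    if 22 < out:
        out = pos
    emit(pos)
    pos = out % 21
    process(5)
    out = 1 // 21
    if factor == 1:
        if 18 <= factor:
            out = out - (out - out)
        else:
            out = out - (1 <= 32)
    return 21

14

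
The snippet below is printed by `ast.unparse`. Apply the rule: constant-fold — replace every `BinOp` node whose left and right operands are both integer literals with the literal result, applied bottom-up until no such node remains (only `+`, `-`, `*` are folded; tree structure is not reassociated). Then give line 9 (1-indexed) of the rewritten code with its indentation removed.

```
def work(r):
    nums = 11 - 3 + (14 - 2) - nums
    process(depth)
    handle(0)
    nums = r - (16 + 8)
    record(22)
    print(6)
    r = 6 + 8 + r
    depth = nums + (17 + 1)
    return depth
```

Transformed code:
def work(r):
    nums = 20 - nums
    process(depth)
    handle(0)
    nums = r - 24
    record(22)
    print(6)
    r = 14 + r
    depth = nums + 18
    return depth

depth = nums + 18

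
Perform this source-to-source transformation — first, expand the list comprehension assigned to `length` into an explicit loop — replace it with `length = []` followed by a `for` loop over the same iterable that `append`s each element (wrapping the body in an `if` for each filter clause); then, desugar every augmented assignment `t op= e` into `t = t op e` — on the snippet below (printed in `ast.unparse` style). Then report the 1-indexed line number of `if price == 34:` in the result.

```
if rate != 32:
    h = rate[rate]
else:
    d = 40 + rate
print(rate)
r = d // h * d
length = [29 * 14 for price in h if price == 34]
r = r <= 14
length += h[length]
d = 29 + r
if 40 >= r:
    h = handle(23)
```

9

Transformed code:
if rate != 32:
    h = rate[rate]
else:
    d = 40 + rate
print(rate)
r = d // h * d
length = []
for price in h:
    if price == 34:
        length.append(29 * 14)
r = r <= 14
length = length + h[length]
d = 29 + r
if 40 >= r:
    h = handle(23)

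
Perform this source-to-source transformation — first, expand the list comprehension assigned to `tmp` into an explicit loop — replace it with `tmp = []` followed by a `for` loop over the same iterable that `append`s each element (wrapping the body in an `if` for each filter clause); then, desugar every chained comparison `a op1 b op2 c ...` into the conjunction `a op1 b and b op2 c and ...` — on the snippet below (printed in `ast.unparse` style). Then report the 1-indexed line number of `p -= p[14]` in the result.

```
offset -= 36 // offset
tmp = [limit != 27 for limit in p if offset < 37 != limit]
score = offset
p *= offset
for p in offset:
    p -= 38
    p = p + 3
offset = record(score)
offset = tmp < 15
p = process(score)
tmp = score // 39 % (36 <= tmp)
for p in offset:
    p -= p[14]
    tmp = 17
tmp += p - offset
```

Transformed code:
offset -= 36 // offset
tmp = []
for limit in p:
    if offset < 37 and 37 != limit:
        tmp.append(limit != 27)
score = offset
p *= offset
for p in offset:
    p -= 38
    p = p + 3
offset = record(score)
offset = tmp < 15
p = process(score)
tmp = score // 39 % (36 <= tmp)
for p in offset:
    p -= p[14]
    tmp = 17
tmp += p - offset

16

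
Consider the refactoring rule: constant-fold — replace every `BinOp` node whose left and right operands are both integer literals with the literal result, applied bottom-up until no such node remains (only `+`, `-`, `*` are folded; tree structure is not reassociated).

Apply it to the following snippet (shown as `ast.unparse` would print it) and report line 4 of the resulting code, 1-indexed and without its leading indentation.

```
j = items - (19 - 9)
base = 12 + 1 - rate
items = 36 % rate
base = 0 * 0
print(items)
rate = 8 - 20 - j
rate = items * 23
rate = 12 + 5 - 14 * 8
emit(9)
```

Transformed code:
j = items - 10
base = 13 - rate
items = 36 % rate
base = 0
print(items)
rate = -12 - j
rate = items * 23
rate = -95
emit(9)

base = 0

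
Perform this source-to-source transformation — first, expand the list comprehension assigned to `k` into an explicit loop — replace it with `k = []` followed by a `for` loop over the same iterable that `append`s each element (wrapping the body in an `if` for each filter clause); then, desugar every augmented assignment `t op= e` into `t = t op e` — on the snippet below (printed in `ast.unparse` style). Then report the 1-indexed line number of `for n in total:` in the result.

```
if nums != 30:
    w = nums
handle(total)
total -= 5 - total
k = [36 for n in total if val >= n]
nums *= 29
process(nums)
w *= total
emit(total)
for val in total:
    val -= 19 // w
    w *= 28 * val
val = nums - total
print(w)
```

6

Transformed code:
if nums != 30:
    w = nums
handle(total)
total = total - (5 - total)
k = []
for n in total:
    if val >= n:
        k.append(36)
nums = nums * 29
process(nums)
w = w * total
emit(total)
for val in total:
    val = val - 19 // w
    w = w * (28 * val)
val = nums - total
print(w)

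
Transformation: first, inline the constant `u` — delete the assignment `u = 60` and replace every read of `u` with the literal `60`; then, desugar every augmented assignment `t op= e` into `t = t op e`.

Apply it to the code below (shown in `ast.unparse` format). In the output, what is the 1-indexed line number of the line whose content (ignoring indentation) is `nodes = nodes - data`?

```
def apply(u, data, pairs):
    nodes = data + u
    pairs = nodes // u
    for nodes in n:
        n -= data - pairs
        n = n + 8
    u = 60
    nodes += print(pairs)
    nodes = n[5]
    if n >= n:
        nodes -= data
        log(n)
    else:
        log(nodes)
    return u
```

Transformed code:
def apply(u, data, pairs):
    nodes = data + 60
    pairs = nodes // 60
    for nodes in n:
        n = n - (data - pairs)
        n = n + 8
    nodes = nodes + print(pairs)
    nodes = n[5]
    if n >= n:
        nodes = nodes - data
        log(n)
    else:
        log(nodes)
    return 60

10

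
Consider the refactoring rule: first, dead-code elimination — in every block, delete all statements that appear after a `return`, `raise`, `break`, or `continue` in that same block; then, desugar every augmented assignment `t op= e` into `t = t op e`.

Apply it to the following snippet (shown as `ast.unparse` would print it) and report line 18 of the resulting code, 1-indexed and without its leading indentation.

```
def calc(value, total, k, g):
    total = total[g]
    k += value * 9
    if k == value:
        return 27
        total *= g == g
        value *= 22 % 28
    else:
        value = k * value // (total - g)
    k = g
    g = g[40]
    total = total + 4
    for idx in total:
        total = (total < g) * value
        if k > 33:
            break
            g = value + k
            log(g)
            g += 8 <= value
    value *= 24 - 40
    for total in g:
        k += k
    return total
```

return total

Transformed code:
def calc(value, total, k, g):
    total = total[g]
    k = k + value * 9
    if k == value:
        return 27
    else:
        value = k * value // (total - g)
    k = g
    g = g[40]
    total = total + 4
    for idx in total:
        total = (total < g) * value
        if k > 33:
            break
    value = value * (24 - 40)
    for total in g:
        k = k + k
    return total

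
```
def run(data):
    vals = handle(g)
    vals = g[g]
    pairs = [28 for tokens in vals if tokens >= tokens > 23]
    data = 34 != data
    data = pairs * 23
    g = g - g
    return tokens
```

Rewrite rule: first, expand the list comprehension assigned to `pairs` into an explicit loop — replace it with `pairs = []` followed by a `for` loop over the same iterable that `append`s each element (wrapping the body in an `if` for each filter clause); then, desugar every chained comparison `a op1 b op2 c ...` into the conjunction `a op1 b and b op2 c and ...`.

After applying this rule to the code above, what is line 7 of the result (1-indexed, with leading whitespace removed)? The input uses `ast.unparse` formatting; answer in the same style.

pairs.append(28)

Transformed code:
def run(data):
    vals = handle(g)
    vals = g[g]
    pairs = []
    for tokens in vals:
        if tokens >= tokens and tokens > 23:
            pairs.append(28)
    data = 34 != data
    data = pairs * 23
    g = g - g
    return tokens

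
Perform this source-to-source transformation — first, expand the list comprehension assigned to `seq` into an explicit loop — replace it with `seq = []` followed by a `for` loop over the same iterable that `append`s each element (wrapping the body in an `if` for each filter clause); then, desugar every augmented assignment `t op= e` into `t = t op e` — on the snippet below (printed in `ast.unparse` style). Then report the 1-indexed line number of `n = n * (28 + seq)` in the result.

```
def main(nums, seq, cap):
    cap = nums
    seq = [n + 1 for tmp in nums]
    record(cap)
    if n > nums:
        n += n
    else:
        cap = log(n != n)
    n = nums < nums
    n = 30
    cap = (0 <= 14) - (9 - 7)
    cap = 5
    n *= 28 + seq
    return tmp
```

15

Transformed code:
def main(nums, seq, cap):
    cap = nums
    seq = []
    for tmp in nums:
        seq.append(n + 1)
    record(cap)
    if n > nums:
        n = n + n
    else:
        cap = log(n != n)
    n = nums < nums
    n = 30
    cap = (0 <= 14) - (9 - 7)
    cap = 5
    n = n * (28 + seq)
    return tmp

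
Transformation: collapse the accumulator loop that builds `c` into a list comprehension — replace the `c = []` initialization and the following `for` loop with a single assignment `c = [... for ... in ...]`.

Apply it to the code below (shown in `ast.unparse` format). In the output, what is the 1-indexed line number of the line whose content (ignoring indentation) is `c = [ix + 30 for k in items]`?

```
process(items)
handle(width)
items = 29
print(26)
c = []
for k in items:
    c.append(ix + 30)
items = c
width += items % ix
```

Transformed code:
process(items)
handle(width)
items = 29
print(26)
c = [ix + 30 for k in items]
items = c
width += items % ix

5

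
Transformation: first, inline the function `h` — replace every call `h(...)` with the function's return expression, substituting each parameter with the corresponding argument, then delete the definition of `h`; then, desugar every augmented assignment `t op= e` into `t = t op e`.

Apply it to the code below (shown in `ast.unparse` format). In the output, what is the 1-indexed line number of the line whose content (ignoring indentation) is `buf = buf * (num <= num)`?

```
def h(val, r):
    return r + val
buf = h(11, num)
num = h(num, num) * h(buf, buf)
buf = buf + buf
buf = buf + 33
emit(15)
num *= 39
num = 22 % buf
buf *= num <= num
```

Transformed code:
buf = num + 11
num = (num + num) * (buf + buf)
buf = buf + buf
buf = buf + 33
emit(15)
num = num * 39
num = 22 % buf
buf = buf * (num <= num)

8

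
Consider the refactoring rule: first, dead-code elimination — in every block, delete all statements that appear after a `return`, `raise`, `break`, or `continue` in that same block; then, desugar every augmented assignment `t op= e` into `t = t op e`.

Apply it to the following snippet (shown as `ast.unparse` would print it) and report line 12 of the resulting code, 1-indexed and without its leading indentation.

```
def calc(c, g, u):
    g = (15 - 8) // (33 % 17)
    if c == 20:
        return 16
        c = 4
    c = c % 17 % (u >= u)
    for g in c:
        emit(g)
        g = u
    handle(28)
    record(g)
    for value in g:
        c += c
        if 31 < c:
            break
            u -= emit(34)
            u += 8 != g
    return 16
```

c = c + c

Transformed code:
def calc(c, g, u):
    g = (15 - 8) // (33 % 17)
    if c == 20:
        return 16
    c = c % 17 % (u >= u)
    for g in c:
        emit(g)
        g = u
    handle(28)
    record(g)
    for value in g:
        c = c + c
        if 31 < c:
            break
    return 16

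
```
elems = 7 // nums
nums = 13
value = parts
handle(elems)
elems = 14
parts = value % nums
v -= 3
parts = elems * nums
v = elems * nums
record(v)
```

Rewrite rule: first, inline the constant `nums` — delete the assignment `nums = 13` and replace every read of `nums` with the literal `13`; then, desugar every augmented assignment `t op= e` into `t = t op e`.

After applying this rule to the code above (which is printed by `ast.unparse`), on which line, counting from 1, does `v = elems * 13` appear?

8

Transformed code:
elems = 7 // 13
value = parts
handle(elems)
elems = 14
parts = value % 13
v = v - 3
parts = elems * 13
v = elems * 13
record(v)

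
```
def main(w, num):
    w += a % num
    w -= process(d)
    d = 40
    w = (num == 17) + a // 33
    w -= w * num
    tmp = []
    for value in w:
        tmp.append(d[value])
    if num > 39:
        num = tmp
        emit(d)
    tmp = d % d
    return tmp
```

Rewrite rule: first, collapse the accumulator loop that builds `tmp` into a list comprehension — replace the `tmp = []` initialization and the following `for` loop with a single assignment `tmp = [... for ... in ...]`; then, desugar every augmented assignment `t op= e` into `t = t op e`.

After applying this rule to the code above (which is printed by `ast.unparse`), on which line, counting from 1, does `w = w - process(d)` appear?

Transformed code:
def main(w, num):
    w = w + a % num
    w = w - process(d)
    d = 40
    w = (num == 17) + a // 33
    w = w - w * num
    tmp = [d[value] for value in w]
    if num > 39:
        num = tmp
        emit(d)
    tmp = d % d
    return tmp

3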